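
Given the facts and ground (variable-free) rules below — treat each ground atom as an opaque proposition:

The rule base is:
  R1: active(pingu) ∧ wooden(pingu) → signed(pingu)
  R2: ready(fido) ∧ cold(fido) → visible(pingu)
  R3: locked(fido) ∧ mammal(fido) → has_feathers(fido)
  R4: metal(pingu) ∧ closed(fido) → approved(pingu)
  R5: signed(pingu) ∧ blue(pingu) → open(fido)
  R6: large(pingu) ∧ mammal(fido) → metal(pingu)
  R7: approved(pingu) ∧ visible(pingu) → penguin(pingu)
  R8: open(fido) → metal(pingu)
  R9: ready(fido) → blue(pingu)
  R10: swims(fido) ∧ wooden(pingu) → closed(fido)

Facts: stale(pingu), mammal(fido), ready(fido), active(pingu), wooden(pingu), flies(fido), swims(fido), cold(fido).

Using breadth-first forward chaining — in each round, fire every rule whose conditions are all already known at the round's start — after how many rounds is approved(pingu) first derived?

4

[1] R1 [active(pingu) ∧ wooden(pingu) → signed(pingu)]; R2 [ready(fido) ∧ cold(fido) → visible(pingu)]; R9 [ready(fido) → blue(pingu)]; R10 [swims(fido) ∧ wooden(pingu) → closed(fido)]. ⇒ new: signed(pingu), visible(pingu), blue(pingu), closed(fido).
[2] R5 [signed(pingu) ∧ blue(pingu) → open(fido)]. ⇒ new: open(fido).
[3] R8 [open(fido) → metal(pingu)]. ⇒ new: metal(pingu).
[4] R4 [metal(pingu) ∧ closed(fido) → approved(pingu)]. ⇒ new: approved(pingu).
approved(pingu) first appears in round 4.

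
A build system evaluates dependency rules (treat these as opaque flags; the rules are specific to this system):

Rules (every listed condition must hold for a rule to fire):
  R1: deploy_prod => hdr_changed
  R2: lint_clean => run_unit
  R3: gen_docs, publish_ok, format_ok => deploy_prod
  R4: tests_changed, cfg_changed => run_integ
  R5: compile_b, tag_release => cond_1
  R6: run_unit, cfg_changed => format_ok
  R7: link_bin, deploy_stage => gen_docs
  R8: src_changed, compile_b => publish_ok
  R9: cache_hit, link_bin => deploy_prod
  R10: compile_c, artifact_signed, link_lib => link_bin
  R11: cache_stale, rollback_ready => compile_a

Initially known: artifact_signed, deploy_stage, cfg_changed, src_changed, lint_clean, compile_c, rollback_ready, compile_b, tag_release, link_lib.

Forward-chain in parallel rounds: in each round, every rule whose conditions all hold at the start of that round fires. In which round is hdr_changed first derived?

Round 1 fires R2, R5, R8, R10, giving run_unit, cond_1, publish_ok, link_bin.
Round 2 fires R6, R7, giving format_ok, gen_docs.
Round 3 fires R3, giving deploy_prod.
Round 4 fires R1, giving hdr_changed.
hdr_changed first appears in round 4.

4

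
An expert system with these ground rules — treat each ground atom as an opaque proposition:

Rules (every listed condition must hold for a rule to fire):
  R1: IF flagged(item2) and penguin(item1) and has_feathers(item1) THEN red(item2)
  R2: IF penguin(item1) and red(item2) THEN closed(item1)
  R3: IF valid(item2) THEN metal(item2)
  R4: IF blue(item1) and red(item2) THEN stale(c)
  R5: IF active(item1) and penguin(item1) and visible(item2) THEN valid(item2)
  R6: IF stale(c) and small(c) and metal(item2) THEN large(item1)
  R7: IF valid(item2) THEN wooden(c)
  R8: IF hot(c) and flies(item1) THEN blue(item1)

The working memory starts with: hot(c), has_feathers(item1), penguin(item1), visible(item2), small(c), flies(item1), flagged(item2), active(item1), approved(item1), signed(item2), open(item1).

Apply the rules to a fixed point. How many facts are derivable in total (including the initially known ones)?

Round 1 — R1, R5, R8, derive red(item2), valid(item2), blue(item1).
Round 2 — R2, R3, R4, R7, derive closed(item1), metal(item2), stale(c), wooden(c).
Round 3 — R6, derive large(item1).
Closure: {active(item1), approved(item1), blue(item1), closed(item1), flagged(item2), flies(item1), has_feathers(item1), hot(c), large(item1), metal(item2), open(item1), penguin(item1), red(item2), signed(item2), small(c), stale(c), valid(item2), visible(item2), wooden(c)} — 19 facts.

19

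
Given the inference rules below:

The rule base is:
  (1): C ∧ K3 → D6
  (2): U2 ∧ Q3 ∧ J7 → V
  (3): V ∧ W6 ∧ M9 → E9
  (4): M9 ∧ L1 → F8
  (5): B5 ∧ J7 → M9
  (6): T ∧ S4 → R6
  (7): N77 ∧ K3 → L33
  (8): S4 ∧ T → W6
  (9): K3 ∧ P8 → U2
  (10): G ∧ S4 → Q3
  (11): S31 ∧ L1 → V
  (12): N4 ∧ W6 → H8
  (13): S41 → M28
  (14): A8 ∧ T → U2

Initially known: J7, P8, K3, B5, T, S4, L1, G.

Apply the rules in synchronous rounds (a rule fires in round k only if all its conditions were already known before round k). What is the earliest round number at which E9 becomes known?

Round 1: (5) [B5 ∧ J7 → M9]; (6) [T ∧ S4 → R6]; (8) [S4 ∧ T → W6]; (9) [K3 ∧ P8 → U2]; (10) [G ∧ S4 → Q3]. New: M9, R6, W6, U2, Q3.
Round 2: (2) [U2 ∧ Q3 ∧ J7 → V]; (4) [M9 ∧ L1 → F8]. New: V, F8.
Round 3: (3) [V ∧ W6 ∧ M9 → E9]. New: E9.
E9 first appears in round 3.

3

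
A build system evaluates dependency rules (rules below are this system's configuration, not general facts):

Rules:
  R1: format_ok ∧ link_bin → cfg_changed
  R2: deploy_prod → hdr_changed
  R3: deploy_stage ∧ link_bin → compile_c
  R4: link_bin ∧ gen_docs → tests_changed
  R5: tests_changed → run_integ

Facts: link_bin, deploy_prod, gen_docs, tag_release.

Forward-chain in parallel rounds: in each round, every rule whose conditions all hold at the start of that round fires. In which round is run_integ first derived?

Round 1 fires R2, R4, giving hdr_changed, tests_changed.
Round 2 fires R5, giving run_integ.
run_integ first appears in round 2.

2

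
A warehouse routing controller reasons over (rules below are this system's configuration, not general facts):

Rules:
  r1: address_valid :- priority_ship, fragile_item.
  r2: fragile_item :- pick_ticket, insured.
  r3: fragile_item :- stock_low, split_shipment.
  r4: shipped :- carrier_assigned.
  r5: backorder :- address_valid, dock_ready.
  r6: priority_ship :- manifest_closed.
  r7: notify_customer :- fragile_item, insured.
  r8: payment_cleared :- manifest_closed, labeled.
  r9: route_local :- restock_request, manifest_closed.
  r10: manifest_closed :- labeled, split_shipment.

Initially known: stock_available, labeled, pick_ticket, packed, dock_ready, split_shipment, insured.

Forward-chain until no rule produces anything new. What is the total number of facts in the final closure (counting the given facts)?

14

Round 1: r2 [fragile_item :- pick_ticket, insured.]; r10 [manifest_closed :- labeled, split_shipment.]. New: fragile_item, manifest_closed.
Round 2: r6 [priority_ship :- manifest_closed.]; r7 [notify_customer :- fragile_item, insured.]; r8 [payment_cleared :- manifest_closed, labeled.]. New: priority_ship, notify_customer, payment_cleared.
Round 3: r1 [address_valid :- priority_ship, fragile_item.]. New: address_valid.
Round 4: r5 [backorder :- address_valid, dock_ready.]. New: backorder.
Closure: {address_valid, backorder, dock_ready, fragile_item, insured, labeled, manifest_closed, notify_customer, packed, payment_cleared, pick_ticket, priority_ship, split_shipment, stock_available} — 14 facts.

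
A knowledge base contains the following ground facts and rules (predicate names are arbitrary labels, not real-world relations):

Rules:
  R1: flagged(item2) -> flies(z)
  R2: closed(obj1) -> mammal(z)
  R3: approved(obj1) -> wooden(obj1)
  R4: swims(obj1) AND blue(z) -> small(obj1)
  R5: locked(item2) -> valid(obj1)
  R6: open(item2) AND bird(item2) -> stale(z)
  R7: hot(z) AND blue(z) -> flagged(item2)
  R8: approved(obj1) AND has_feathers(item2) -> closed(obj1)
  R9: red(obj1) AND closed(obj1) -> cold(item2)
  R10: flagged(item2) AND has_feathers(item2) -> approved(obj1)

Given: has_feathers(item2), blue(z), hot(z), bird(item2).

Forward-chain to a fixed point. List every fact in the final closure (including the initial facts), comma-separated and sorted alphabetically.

approved(obj1), bird(item2), blue(z), closed(obj1), flagged(item2), flies(z), has_feathers(item2), hot(z), mammal(z), wooden(obj1)

Round 1 — R7, derive flagged(item2).
Round 2 — R1, R10, derive flies(z), approved(obj1).
Round 3 — R3, R8, derive wooden(obj1), closed(obj1).
Round 4 — R2, derive mammal(z).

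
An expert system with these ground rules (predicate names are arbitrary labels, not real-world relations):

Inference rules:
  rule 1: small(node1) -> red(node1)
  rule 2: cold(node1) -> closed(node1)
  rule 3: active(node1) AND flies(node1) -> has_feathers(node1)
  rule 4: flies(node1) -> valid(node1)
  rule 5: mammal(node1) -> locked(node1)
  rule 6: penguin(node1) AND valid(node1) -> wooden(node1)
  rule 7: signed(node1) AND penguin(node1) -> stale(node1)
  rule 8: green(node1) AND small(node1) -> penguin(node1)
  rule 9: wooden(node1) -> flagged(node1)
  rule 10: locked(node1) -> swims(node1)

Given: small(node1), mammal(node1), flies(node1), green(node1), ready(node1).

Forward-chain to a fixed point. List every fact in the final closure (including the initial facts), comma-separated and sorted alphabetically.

Round 1: rule 1 [small(node1) -> red(node1)]; rule 4 [flies(node1) -> valid(node1)]; rule 5 [mammal(node1) -> locked(node1)]; rule 8 [green(node1) AND small(node1) -> penguin(node1)]. Adds red(node1), valid(node1), locked(node1), penguin(node1).
Round 2: rule 6 [penguin(node1) AND valid(node1) -> wooden(node1)]; rule 10 [locked(node1) -> swims(node1)]. Adds wooden(node1), swims(node1).
Round 3: rule 9 [wooden(node1) -> flagged(node1)]. Adds flagged(node1).

flagged(node1), flies(node1), green(node1), locked(node1), mammal(node1), penguin(node1), ready(node1), red(node1), small(node1), swims(node1), valid(node1), wooden(node1)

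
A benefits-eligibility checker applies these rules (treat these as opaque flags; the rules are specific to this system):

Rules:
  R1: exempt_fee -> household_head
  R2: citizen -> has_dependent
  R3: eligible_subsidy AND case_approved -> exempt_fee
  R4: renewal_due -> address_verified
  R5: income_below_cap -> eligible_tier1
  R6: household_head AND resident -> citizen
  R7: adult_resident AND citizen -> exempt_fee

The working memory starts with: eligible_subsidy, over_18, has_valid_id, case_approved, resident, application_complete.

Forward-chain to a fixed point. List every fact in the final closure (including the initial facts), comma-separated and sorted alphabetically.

application_complete, case_approved, citizen, eligible_subsidy, exempt_fee, has_dependent, has_valid_id, household_head, over_18, resident

[1] R3 [eligible_subsidy AND case_approved -> exempt_fee]. ⇒ new: exempt_fee.
[2] R1 [exempt_fee -> household_head]. ⇒ new: household_head.
[3] R6 [household_head AND resident -> citizen]. ⇒ new: citizen.
[4] R2 [citizen -> has_dependent]. ⇒ new: has_dependent.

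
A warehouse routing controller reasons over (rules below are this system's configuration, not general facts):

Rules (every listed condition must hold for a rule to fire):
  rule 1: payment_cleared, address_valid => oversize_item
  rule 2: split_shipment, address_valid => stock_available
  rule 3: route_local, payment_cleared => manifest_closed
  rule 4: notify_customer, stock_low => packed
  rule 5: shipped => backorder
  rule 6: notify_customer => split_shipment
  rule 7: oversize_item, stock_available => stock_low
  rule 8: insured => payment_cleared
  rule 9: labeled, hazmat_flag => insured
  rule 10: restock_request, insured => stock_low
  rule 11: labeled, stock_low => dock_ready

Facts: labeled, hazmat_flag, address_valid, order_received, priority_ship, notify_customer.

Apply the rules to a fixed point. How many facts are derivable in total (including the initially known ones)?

14

Round 1: rule 6 [notify_customer => split_shipment]; rule 9 [labeled, hazmat_flag => insured]. Adds split_shipment, insured.
Round 2: rule 2 [split_shipment, address_valid => stock_available]; rule 8 [insured => payment_cleared]. Adds stock_available, payment_cleared.
Round 3: rule 1 [payment_cleared, address_valid => oversize_item]. Adds oversize_item.
Round 4: rule 7 [oversize_item, stock_available => stock_low]. Adds stock_low.
Round 5: rule 4 [notify_customer, stock_low => packed]; rule 11 [labeled, stock_low => dock_ready]. Adds packed, dock_ready.
Closure: {address_valid, dock_ready, hazmat_flag, insured, labeled, notify_customer, order_received, oversize_item, packed, payment_cleared, priority_ship, split_shipment, stock_available, stock_low} — 14 facts.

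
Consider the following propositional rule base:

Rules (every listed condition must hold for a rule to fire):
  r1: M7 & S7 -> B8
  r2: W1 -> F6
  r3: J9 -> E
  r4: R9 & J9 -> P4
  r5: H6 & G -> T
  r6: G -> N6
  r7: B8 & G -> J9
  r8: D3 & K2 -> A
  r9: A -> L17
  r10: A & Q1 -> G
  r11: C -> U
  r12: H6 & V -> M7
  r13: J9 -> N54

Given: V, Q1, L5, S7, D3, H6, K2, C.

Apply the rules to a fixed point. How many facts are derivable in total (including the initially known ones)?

19

Round 1: r8 [D3 & K2 -> A]; r11 [C -> U]; r12 [H6 & V -> M7]. Adds A, U, M7.
Round 2: r1 [M7 & S7 -> B8]; r9 [A -> L17]; r10 [A & Q1 -> G]. Adds B8, L17, G.
Round 3: r5 [H6 & G -> T]; r6 [G -> N6]; r7 [B8 & G -> J9]. Adds T, N6, J9.
Round 4: r3 [J9 -> E]; r13 [J9 -> N54]. Adds E, N54.
Closure: {A, B8, C, D3, E, G, H6, J9, K2, L17, L5, M7, N54, N6, Q1, S7, T, U, V} — 19 facts.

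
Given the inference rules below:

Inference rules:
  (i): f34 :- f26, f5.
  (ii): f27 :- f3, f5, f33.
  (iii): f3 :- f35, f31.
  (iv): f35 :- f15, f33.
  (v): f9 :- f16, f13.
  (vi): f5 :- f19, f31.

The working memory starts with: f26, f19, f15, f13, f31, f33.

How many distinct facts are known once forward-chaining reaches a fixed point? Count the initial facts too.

[1] (iv) [f35 :- f15, f33.]; (vi) [f5 :- f19, f31.]. ⇒ new: f35, f5.
[2] (i) [f34 :- f26, f5.]; (iii) [f3 :- f35, f31.]. ⇒ new: f34, f3.
[3] (ii) [f27 :- f3, f5, f33.]. ⇒ new: f27.
Closure: {f13, f15, f19, f26, f27, f3, f31, f33, f34, f35, f5} — 11 facts.

11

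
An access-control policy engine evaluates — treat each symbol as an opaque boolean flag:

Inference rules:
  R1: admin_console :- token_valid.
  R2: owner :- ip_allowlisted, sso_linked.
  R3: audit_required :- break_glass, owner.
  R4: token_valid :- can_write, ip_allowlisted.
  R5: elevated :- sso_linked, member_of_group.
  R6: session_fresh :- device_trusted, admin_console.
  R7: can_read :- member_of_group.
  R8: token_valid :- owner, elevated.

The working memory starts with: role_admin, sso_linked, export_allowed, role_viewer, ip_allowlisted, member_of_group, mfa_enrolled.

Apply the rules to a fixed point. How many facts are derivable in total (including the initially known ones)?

Round 1: R2 [owner :- ip_allowlisted, sso_linked.]; R5 [elevated :- sso_linked, member_of_group.]; R7 [can_read :- member_of_group.]. Adds owner, elevated, can_read.
Round 2: R8 [token_valid :- owner, elevated.]. Adds token_valid.
Round 3: R1 [admin_console :- token_valid.]. Adds admin_console.
Closure: {admin_console, can_read, elevated, export_allowed, ip_allowlisted, member_of_group, mfa_enrolled, owner, role_admin, role_viewer, sso_linked, token_valid} — 12 facts.

12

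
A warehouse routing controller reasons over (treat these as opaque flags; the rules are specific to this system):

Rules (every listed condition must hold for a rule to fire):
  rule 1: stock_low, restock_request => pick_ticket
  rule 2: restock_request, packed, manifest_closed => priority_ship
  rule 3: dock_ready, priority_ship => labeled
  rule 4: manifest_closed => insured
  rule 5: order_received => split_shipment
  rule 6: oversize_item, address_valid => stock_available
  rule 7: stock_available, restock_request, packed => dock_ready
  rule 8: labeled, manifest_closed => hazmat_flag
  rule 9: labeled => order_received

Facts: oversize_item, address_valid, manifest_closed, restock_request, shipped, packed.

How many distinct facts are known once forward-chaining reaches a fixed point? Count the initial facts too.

14

Round 1: rule 2 [restock_request, packed, manifest_closed => priority_ship]; rule 4 [manifest_closed => insured]; rule 6 [oversize_item, address_valid => stock_available]. New: priority_ship, insured, stock_available.
Round 2: rule 7 [stock_available, restock_request, packed => dock_ready]. New: dock_ready.
Round 3: rule 3 [dock_ready, priority_ship => labeled]. New: labeled.
Round 4: rule 8 [labeled, manifest_closed => hazmat_flag]; rule 9 [labeled => order_received]. New: hazmat_flag, order_received.
Round 5: rule 5 [order_received => split_shipment]. New: split_shipment.
Closure: {address_valid, dock_ready, hazmat_flag, insured, labeled, manifest_closed, order_received, oversize_item, packed, priority_ship, restock_request, shipped, split_shipment, stock_available} — 14 facts.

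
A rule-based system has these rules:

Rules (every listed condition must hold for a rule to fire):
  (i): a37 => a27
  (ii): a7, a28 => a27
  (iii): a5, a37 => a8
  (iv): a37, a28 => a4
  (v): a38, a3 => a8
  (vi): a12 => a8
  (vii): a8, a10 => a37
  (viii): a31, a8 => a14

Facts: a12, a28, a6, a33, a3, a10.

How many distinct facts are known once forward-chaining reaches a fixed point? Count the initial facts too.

10

Round 1: (vi) [a12 => a8]. New: a8.
Round 2: (vii) [a8, a10 => a37]. New: a37.
Round 3: (i) [a37 => a27]; (iv) [a37, a28 => a4]. New: a27, a4.
Closure: {a10, a12, a27, a28, a3, a33, a37, a4, a6, a8} — 10 facts.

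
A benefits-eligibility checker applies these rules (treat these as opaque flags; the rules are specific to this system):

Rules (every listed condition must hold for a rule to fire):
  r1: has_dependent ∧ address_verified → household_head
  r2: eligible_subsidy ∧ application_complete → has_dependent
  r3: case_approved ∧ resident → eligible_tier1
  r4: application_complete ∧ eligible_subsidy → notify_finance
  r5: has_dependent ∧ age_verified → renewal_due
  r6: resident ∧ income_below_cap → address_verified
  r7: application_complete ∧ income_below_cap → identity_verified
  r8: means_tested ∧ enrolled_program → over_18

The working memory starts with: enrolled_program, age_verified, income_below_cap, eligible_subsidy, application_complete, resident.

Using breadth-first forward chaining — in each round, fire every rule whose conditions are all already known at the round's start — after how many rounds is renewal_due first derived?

2

Round 1 — r2, r4, r6, r7, derive has_dependent, notify_finance, address_verified, identity_verified.
Round 2 — r1, r5, derive household_head, renewal_due.
renewal_due first appears in round 2.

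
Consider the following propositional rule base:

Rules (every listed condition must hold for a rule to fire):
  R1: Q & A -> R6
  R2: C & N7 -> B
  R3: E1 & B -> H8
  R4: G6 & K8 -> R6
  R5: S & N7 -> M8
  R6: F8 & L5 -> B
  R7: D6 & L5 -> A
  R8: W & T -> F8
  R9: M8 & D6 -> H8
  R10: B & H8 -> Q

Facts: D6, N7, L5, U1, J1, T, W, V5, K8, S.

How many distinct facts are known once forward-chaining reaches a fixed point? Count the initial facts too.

[1] R5 [S & N7 -> M8]; R7 [D6 & L5 -> A]; R8 [W & T -> F8]. ⇒ new: M8, A, F8.
[2] R6 [F8 & L5 -> B]; R9 [M8 & D6 -> H8]. ⇒ new: B, H8.
[3] R10 [B & H8 -> Q]. ⇒ new: Q.
[4] R1 [Q & A -> R6]. ⇒ new: R6.
Closure: {A, B, D6, F8, H8, J1, K8, L5, M8, N7, Q, R6, S, T, U1, V5, W} — 17 facts.

17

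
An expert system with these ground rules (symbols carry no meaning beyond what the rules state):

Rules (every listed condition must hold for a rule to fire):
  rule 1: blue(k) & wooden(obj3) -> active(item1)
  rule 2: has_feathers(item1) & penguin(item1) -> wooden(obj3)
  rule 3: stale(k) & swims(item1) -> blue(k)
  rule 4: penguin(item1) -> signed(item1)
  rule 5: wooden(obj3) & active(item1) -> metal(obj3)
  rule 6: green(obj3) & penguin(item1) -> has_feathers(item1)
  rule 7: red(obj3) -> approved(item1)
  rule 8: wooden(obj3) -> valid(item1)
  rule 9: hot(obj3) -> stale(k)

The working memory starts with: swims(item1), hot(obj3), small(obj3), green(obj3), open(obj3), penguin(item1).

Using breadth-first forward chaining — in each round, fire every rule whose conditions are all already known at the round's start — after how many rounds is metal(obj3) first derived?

4

Round 1: rule 4 [penguin(item1) -> signed(item1)]; rule 6 [green(obj3) & penguin(item1) -> has_feathers(item1)]; rule 9 [hot(obj3) -> stale(k)]. Adds signed(item1), has_feathers(item1), stale(k).
Round 2: rule 2 [has_feathers(item1) & penguin(item1) -> wooden(obj3)]; rule 3 [stale(k) & swims(item1) -> blue(k)]. Adds wooden(obj3), blue(k).
Round 3: rule 1 [blue(k) & wooden(obj3) -> active(item1)]; rule 8 [wooden(obj3) -> valid(item1)]. Adds active(item1), valid(item1).
Round 4: rule 5 [wooden(obj3) & active(item1) -> metal(obj3)]. Adds metal(obj3).
metal(obj3) first appears in round 4.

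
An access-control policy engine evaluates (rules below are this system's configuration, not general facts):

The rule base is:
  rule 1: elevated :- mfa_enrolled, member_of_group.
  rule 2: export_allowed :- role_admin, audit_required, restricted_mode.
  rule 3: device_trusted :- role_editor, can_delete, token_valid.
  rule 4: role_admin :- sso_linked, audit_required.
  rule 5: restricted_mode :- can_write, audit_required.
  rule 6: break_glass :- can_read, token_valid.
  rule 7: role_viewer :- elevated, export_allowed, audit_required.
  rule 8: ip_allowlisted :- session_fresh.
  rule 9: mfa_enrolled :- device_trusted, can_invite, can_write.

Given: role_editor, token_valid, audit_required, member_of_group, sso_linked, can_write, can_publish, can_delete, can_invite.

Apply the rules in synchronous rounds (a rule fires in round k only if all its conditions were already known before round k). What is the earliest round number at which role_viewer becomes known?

Round 1: rule 3 [device_trusted :- role_editor, can_delete, token_valid.]; rule 4 [role_admin :- sso_linked, audit_required.]; rule 5 [restricted_mode :- can_write, audit_required.]. Adds device_trusted, role_admin, restricted_mode.
Round 2: rule 2 [export_allowed :- role_admin, audit_required, restricted_mode.]; rule 9 [mfa_enrolled :- device_trusted, can_invite, can_write.]. Adds export_allowed, mfa_enrolled.
Round 3: rule 1 [elevated :- mfa_enrolled, member_of_group.]. Adds elevated.
Round 4: rule 7 [role_viewer :- elevated, export_allowed, audit_required.]. Adds role_viewer.
role_viewer first appears in round 4.

4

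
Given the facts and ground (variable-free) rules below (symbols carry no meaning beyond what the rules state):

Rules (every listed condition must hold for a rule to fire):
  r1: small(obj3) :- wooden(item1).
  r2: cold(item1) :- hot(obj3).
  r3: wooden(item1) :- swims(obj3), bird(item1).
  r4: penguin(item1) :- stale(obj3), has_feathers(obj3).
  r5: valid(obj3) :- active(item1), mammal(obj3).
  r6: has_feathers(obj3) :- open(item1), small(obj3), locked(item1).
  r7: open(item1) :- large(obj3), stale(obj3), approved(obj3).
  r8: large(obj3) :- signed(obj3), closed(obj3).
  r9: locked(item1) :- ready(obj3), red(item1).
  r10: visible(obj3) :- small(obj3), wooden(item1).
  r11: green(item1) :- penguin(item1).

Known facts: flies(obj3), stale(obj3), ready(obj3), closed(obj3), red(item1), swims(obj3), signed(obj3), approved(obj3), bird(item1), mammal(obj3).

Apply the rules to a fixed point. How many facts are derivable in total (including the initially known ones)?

Round 1 fires r3, r8, r9, giving wooden(item1), large(obj3), locked(item1).
Round 2 fires r1, r7, giving small(obj3), open(item1).
Round 3 fires r6, r10, giving has_feathers(obj3), visible(obj3).
Round 4 fires r4, giving penguin(item1).
Round 5 fires r11, giving green(item1).
Closure: {approved(obj3), bird(item1), closed(obj3), flies(obj3), green(item1), has_feathers(obj3), large(obj3), locked(item1), mammal(obj3), open(item1), penguin(item1), ready(obj3), red(item1), signed(obj3), small(obj3), stale(obj3), swims(obj3), visible(obj3), wooden(item1)} — 19 facts.

19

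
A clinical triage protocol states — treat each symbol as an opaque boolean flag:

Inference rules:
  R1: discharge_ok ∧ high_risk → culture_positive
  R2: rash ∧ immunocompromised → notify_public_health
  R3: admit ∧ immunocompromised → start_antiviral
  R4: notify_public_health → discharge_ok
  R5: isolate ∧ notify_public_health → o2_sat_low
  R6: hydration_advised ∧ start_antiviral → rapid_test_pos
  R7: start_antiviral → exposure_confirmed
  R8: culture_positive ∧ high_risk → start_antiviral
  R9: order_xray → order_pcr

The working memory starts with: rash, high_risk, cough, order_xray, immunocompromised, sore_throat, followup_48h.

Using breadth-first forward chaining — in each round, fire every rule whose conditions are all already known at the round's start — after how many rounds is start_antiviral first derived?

Round 1 — R2, R9, derive notify_public_health, order_pcr.
Round 2 — R4, derive discharge_ok.
Round 3 — R1, derive culture_positive.
Round 4 — R8, derive start_antiviral.
start_antiviral first appears in round 4.

4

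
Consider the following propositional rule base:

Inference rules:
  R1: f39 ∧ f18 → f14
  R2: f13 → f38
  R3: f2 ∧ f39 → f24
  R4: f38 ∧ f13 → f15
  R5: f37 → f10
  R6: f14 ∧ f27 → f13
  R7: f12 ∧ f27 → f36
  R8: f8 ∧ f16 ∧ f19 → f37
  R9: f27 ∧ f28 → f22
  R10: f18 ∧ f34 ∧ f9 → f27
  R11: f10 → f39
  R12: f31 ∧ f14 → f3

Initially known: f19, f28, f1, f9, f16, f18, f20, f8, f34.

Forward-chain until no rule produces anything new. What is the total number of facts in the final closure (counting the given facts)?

18

Round 1 — R8, R10, derive f37, f27.
Round 2 — R5, R9, derive f10, f22.
Round 3 — R11, derive f39.
Round 4 — R1, derive f14.
Round 5 — R6, derive f13.
Round 6 — R2, derive f38.
Round 7 — R4, derive f15.
Closure: {f1, f10, f13, f14, f15, f16, f18, f19, f20, f22, f27, f28, f34, f37, f38, f39, f8, f9} — 18 facts.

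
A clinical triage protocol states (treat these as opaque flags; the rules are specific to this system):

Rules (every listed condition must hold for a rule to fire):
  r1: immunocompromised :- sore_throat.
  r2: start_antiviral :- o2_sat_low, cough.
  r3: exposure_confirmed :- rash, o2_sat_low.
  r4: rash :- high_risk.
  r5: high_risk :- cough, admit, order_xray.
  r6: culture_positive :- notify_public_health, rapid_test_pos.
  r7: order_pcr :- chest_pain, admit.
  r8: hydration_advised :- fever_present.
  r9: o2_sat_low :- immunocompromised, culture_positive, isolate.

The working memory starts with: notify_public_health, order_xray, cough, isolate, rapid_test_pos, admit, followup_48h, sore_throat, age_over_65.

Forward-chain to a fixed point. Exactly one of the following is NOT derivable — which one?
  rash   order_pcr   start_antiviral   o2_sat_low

order_pcr

Round 1: r1 [immunocompromised :- sore_throat.]; r5 [high_risk :- cough, admit, order_xray.]; r6 [culture_positive :- notify_public_health, rapid_test_pos.]. New: immunocompromised, high_risk, culture_positive.
Round 2: r4 [rash :- high_risk.]; r9 [o2_sat_low :- immunocompromised, culture_positive, isolate.]. New: rash, o2_sat_low.
Round 3: r2 [start_antiviral :- o2_sat_low, cough.]; r3 [exposure_confirmed :- rash, o2_sat_low.]. New: start_antiviral, exposure_confirmed.
Derived: rash (round 2), start_antiviral (round 3), o2_sat_low (round 2). order_pcr never appears in any round.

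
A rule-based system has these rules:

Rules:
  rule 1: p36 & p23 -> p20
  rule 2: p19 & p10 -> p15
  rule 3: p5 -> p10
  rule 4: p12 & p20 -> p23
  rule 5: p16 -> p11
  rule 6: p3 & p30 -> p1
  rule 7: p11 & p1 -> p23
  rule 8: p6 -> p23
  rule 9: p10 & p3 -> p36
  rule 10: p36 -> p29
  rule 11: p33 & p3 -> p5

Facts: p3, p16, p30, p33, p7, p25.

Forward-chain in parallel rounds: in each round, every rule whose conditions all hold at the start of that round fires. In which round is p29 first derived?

[1] rule 5 [p16 -> p11]; rule 6 [p3 & p30 -> p1]; rule 11 [p33 & p3 -> p5]. ⇒ new: p11, p1, p5.
[2] rule 3 [p5 -> p10]; rule 7 [p11 & p1 -> p23]. ⇒ new: p10, p23.
[3] rule 9 [p10 & p3 -> p36]. ⇒ new: p36.
[4] rule 1 [p36 & p23 -> p20]; rule 10 [p36 -> p29]. ⇒ new: p20, p29.
p29 first appears in round 4.

4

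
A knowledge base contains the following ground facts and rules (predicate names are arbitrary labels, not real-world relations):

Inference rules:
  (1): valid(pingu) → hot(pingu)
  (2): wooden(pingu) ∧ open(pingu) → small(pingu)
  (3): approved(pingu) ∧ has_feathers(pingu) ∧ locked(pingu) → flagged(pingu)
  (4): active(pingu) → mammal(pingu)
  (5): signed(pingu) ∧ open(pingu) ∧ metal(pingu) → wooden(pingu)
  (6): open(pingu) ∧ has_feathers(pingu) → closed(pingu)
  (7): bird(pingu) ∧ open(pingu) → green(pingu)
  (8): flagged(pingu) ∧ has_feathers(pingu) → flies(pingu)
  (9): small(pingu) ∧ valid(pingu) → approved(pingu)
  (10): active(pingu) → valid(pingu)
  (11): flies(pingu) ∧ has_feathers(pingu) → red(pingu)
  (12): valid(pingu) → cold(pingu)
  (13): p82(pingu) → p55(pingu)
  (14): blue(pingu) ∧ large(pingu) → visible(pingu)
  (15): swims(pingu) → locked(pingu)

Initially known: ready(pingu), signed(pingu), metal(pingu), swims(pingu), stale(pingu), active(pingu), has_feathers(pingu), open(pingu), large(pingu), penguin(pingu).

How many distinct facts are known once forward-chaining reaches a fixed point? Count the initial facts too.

Round 1 fires (4), (5), (6), (10), (15), giving mammal(pingu), wooden(pingu), closed(pingu), valid(pingu), locked(pingu).
Round 2 fires (1), (2), (12), giving hot(pingu), small(pingu), cold(pingu).
Round 3 fires (9), giving approved(pingu).
Round 4 fires (3), giving flagged(pingu).
Round 5 fires (8), giving flies(pingu).
Round 6 fires (11), giving red(pingu).
Closure: {active(pingu), approved(pingu), closed(pingu), cold(pingu), flagged(pingu), flies(pingu), has_feathers(pingu), hot(pingu), large(pingu), locked(pingu), mammal(pingu), metal(pingu), open(pingu), penguin(pingu), ready(pingu), red(pingu), signed(pingu), small(pingu), stale(pingu), swims(pingu), valid(pingu), wooden(pingu)} — 22 facts.

22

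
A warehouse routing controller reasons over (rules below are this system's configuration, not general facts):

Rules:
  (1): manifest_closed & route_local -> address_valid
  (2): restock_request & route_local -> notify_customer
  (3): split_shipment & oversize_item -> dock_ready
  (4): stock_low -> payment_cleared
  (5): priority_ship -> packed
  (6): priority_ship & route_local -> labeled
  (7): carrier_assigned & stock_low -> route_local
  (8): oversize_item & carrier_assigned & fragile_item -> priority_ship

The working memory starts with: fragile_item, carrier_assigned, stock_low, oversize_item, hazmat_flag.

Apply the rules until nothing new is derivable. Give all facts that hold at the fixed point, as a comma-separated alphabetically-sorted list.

Round 1 fires (4), (7), (8), giving payment_cleared, route_local, priority_ship.
Round 2 fires (5), (6), giving packed, labeled.

carrier_assigned, fragile_item, hazmat_flag, labeled, oversize_item, packed, payment_cleared, priority_ship, route_local, stock_low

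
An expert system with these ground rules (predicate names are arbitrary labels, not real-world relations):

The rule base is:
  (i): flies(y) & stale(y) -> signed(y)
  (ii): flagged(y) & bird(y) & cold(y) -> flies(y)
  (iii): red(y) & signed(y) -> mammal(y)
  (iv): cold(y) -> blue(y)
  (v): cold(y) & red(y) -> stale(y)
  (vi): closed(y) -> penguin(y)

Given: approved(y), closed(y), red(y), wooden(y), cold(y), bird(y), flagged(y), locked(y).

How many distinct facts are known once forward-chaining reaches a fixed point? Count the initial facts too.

14

Round 1 fires (ii), (iv), (v), (vi), giving flies(y), blue(y), stale(y), penguin(y).
Round 2 fires (i), giving signed(y).
Round 3 fires (iii), giving mammal(y).
Closure: {approved(y), bird(y), blue(y), closed(y), cold(y), flagged(y), flies(y), locked(y), mammal(y), penguin(y), red(y), signed(y), stale(y), wooden(y)} — 14 facts.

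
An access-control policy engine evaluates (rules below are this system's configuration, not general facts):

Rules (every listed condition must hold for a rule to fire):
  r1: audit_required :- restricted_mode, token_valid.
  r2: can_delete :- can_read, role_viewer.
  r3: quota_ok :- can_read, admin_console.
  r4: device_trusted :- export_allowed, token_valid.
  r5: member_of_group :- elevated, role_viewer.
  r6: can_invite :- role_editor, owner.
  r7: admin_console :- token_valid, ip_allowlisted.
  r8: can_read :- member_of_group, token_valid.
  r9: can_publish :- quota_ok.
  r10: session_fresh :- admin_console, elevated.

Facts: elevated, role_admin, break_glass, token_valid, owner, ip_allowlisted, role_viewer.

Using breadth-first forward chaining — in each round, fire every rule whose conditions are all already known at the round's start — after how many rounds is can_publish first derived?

4

Round 1: r5 [member_of_group :- elevated, role_viewer.]; r7 [admin_console :- token_valid, ip_allowlisted.]. Adds member_of_group, admin_console.
Round 2: r8 [can_read :- member_of_group, token_valid.]; r10 [session_fresh :- admin_console, elevated.]. Adds can_read, session_fresh.
Round 3: r2 [can_delete :- can_read, role_viewer.]; r3 [quota_ok :- can_read, admin_console.]. Adds can_delete, quota_ok.
Round 4: r9 [can_publish :- quota_ok.]. Adds can_publish.
can_publish first appears in round 4.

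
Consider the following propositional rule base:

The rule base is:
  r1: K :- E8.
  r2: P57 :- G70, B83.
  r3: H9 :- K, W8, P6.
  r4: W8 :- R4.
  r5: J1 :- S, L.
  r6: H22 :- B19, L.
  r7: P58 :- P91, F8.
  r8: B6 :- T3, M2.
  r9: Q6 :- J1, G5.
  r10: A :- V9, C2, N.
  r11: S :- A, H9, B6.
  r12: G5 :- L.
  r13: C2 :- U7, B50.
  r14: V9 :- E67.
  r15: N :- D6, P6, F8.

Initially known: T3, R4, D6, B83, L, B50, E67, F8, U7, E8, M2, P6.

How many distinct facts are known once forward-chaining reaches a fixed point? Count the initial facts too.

24

Round 1 — r1, r4, r8, r12, r13, r14, r15, derive K, W8, B6, G5, C2, V9, N.
Round 2 — r3, r10, derive H9, A.
Round 3 — r11, derive S.
Round 4 — r5, derive J1.
Round 5 — r9, derive Q6.
Closure: {A, B50, B6, B83, C2, D6, E67, E8, F8, G5, H9, J1, K, L, M2, N, P6, Q6, R4, S, T3, U7, V9, W8} — 24 facts.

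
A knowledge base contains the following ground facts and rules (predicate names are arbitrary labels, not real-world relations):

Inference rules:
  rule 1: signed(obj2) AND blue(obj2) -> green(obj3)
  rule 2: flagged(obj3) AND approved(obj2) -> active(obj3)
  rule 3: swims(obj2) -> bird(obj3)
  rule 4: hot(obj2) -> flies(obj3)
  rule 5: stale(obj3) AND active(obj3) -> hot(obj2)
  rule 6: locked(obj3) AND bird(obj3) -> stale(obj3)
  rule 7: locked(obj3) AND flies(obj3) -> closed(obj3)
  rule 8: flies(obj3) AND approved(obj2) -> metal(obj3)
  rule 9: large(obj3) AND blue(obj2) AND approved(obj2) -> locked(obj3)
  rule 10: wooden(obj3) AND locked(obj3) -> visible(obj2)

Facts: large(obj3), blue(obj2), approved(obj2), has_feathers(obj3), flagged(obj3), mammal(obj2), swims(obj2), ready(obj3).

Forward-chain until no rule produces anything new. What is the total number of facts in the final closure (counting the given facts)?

16

Round 1: rule 2 [flagged(obj3) AND approved(obj2) -> active(obj3)]; rule 3 [swims(obj2) -> bird(obj3)]; rule 9 [large(obj3) AND blue(obj2) AND approved(obj2) -> locked(obj3)]. New: active(obj3), bird(obj3), locked(obj3).
Round 2: rule 6 [locked(obj3) AND bird(obj3) -> stale(obj3)]. New: stale(obj3).
Round 3: rule 5 [stale(obj3) AND active(obj3) -> hot(obj2)]. New: hot(obj2).
Round 4: rule 4 [hot(obj2) -> flies(obj3)]. New: flies(obj3).
Round 5: rule 7 [locked(obj3) AND flies(obj3) -> closed(obj3)]; rule 8 [flies(obj3) AND approved(obj2) -> metal(obj3)]. New: closed(obj3), metal(obj3).
Closure: {active(obj3), approved(obj2), bird(obj3), blue(obj2), closed(obj3), flagged(obj3), flies(obj3), has_feathers(obj3), hot(obj2), large(obj3), locked(obj3), mammal(obj2), metal(obj3), ready(obj3), stale(obj3), swims(obj2)} — 16 facts.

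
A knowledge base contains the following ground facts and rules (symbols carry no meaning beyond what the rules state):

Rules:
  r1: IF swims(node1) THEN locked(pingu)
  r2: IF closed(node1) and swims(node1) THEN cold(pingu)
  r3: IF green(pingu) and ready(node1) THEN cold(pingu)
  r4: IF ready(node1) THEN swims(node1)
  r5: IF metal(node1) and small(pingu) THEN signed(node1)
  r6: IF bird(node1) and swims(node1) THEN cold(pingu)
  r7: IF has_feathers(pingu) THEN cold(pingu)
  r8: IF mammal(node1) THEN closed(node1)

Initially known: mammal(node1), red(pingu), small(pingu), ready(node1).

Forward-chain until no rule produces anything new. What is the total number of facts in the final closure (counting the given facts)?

8

Round 1: r4 [IF ready(node1) THEN swims(node1)]; r8 [IF mammal(node1) THEN closed(node1)]. Adds swims(node1), closed(node1).
Round 2: r1 [IF swims(node1) THEN locked(pingu)]; r2 [IF closed(node1) and swims(node1) THEN cold(pingu)]. Adds locked(pingu), cold(pingu).
Closure: {closed(node1), cold(pingu), locked(pingu), mammal(node1), ready(node1), red(pingu), small(pingu), swims(node1)} — 8 facts.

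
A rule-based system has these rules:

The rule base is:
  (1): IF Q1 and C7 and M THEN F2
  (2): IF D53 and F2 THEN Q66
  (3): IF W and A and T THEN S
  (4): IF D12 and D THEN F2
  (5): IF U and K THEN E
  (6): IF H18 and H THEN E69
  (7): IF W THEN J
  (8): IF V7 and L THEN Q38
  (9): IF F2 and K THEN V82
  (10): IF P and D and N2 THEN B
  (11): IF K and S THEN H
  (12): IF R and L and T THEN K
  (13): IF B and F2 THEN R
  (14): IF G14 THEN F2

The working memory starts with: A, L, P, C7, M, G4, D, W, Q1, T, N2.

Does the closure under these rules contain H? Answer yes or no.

yes

Round 1 — (1), (3), (7), (10), derive F2, S, J, B.
Round 2 — (13), derive R.
Round 3 — (12), derive K.
Round 4 — (9), (11), derive V82, H.
H appears in round 4, so it is derivable.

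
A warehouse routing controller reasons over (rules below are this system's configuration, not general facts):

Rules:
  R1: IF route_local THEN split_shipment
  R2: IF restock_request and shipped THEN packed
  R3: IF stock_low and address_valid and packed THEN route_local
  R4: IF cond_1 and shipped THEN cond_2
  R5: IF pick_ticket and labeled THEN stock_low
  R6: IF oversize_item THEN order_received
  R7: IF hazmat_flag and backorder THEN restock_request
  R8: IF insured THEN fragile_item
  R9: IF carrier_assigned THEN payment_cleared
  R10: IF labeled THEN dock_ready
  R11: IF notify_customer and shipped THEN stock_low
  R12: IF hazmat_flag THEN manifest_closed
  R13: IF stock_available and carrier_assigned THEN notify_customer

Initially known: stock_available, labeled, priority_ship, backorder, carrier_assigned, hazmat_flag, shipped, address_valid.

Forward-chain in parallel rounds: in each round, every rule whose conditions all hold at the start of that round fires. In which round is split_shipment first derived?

[1] R7 [IF hazmat_flag and backorder THEN restock_request]; R9 [IF carrier_assigned THEN payment_cleared]; R10 [IF labeled THEN dock_ready]; R12 [IF hazmat_flag THEN manifest_closed]; R13 [IF stock_available and carrier_assigned THEN notify_customer]. ⇒ new: restock_request, payment_cleared, dock_ready, manifest_closed, notify_customer.
[2] R2 [IF restock_request and shipped THEN packed]; R11 [IF notify_customer and shipped THEN stock_low]. ⇒ new: packed, stock_low.
[3] R3 [IF stock_low and address_valid and packed THEN route_local]. ⇒ new: route_local.
[4] R1 [IF route_local THEN split_shipment]. ⇒ new: split_shipment.
split_shipment first appears in round 4.

4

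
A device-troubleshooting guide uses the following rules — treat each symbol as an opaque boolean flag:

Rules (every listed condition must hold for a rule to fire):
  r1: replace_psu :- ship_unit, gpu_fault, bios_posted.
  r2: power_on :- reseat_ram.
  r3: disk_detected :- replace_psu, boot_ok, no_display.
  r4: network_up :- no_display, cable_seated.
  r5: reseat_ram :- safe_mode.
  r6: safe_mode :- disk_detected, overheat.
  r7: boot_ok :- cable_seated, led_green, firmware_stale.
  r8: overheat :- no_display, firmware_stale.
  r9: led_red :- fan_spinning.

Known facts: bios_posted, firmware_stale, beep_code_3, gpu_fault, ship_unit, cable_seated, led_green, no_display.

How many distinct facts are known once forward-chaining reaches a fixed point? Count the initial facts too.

16

Round 1: r1 [replace_psu :- ship_unit, gpu_fault, bios_posted.]; r4 [network_up :- no_display, cable_seated.]; r7 [boot_ok :- cable_seated, led_green, firmware_stale.]; r8 [overheat :- no_display, firmware_stale.]. Adds replace_psu, network_up, boot_ok, overheat.
Round 2: r3 [disk_detected :- replace_psu, boot_ok, no_display.]. Adds disk_detected.
Round 3: r6 [safe_mode :- disk_detected, overheat.]. Adds safe_mode.
Round 4: r5 [reseat_ram :- safe_mode.]. Adds reseat_ram.
Round 5: r2 [power_on :- reseat_ram.]. Adds power_on.
Closure: {beep_code_3, bios_posted, boot_ok, cable_seated, disk_detected, firmware_stale, gpu_fault, led_green, network_up, no_display, overheat, power_on, replace_psu, reseat_ram, safe_mode, ship_unit} — 16 facts.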